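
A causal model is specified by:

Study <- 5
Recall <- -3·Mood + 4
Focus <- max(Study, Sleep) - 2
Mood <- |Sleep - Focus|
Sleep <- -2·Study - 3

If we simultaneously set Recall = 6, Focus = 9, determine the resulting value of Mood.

22

Under do(Recall = 6, Focus = 9), each intervened variable's structural equation is replaced by its fixed value.
Sleep = -2·Study - 3  [with Study=5]  = -13
Mood = |Sleep - Focus|  [with Sleep=-13, Focus=9]  = 22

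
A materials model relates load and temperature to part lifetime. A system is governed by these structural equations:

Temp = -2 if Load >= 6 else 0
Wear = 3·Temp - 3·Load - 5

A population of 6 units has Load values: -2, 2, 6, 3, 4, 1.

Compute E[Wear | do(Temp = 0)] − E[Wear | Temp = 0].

Every unit gets Temp=0 under the intervention. Wear values become 1, -11, -23, -14, -17, -8; E[Wear|do(Temp=0)] = -12.
Observing Temp=0 restricts to units where Temp's equation naturally yields 0: Load ∈ {-2, 2, 3, 4, 1}. In that subpopulation Wear = 1, -11, -14, -17, -8, mean -9.8.
Difference = -12 − (-9.8) = -2.2.

-2.2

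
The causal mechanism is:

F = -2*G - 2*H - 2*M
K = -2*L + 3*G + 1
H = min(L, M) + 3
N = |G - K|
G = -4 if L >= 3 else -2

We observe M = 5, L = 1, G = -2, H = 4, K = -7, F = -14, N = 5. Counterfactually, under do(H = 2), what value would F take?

Under do(H=2), the mechanism H = min(L, M) + 3 is discarded; H is fixed at 2.
G = -4 if L >= 3 else -2  [with L=1]  = -2
F = -2*G - 2*H - 2*M  [with G=-2, H=2, M=5]  = -10

-10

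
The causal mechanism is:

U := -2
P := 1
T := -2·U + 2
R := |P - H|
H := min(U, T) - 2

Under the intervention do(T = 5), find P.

Under do(T=5), the mechanism T := -2·U + 2 is discarded; T is fixed at 5.
P is not downstream of the intervention, so its value is determined by the original equations.

1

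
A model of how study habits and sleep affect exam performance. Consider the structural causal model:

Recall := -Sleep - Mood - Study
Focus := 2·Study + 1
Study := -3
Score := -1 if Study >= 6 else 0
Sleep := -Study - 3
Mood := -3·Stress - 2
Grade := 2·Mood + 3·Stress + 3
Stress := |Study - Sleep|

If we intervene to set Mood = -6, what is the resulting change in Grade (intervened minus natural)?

Intervening sets Mood = -6 and removes its equation (Mood := -3·Stress - 2).
Sleep = -Study - 3  [with Study=-3]  = 0
Stress = |Study - Sleep|  [with Study=-3, Sleep=0]  = 3
Grade = 2·Mood + 3·Stress + 3  [with Mood=-6, Stress=3]  = 0
Without intervention: Sleep = -Study - 3  [with Study=-3]  = 0; Stress = |Study - Sleep|  [with Study=-3, Sleep=0]  = 3; Mood = -3·Stress - 2  [with Stress=3]  = -11; Grade = 2·Mood + 3·Stress + 3  [with Mood=-11, Stress=3]  = -10.
Change = 0 − (-10) = 10.

10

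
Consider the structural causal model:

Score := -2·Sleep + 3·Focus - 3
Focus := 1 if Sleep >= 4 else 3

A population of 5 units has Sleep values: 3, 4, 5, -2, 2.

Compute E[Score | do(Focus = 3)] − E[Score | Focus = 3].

The intervention sets Focus=3 in all 5 units regardless of Sleep. Recomputing Score per unit gives 0, -2, -4, 10, 2; average 1.2.
E[Score|Focus=3] averages over only the 3 units with Focus=3 (Sleep = 3, -2, 2): Score = 0, 10, 2, mean 4.
Difference = 1.2 − 4 = -2.8.

-2.8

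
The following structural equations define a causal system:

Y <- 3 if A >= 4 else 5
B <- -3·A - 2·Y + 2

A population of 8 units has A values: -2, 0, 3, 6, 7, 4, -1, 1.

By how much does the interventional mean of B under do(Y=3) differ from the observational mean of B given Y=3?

Every unit gets Y=3 under the intervention. B values become 2, -4, -13, -22, -25, -16, -1, -7; E[B|do(Y=3)] = -10.75.
Conditioning on Y=3 selects the 3 unit(s) with A ∈ {6, 7, 4}. Their B values: -22, -25, -16. Mean = -21.
Difference = -10.75 − (-21) = 10.25.

10.25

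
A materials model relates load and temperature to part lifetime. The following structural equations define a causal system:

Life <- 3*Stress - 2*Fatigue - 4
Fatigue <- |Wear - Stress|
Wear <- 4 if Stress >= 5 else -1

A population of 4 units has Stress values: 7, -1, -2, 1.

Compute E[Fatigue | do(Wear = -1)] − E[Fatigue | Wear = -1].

1.75

Under do(Wear=-1), Wear's equation is replaced by Wear=-1 for every unit. Per-unit Fatigue: 8, 0, 1, 2. Mean = 2.75.
Conditioning on Wear=-1 selects the 3 unit(s) with Stress ∈ {-1, -2, 1}. Their Fatigue values: 0, 1, 2. Mean = 1.
Difference = 2.75 − 1 = 1.75.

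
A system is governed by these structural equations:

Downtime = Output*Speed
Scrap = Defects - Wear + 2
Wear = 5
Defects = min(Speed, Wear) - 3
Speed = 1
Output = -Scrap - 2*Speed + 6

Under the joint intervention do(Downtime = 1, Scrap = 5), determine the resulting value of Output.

-1

Setting Downtime = 1, Scrap = 5 by intervention discards those variables' equations.
Output = -Scrap - 2*Speed + 6  [with Scrap=5, Speed=1]  = -1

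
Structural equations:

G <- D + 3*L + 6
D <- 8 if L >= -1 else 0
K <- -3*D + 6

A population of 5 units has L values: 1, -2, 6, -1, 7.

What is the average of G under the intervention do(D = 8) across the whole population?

20.6

Under do(D=8), D's equation is replaced by D=8 for every unit. Per-unit G: 17, 8, 32, 11, 35. Mean = 20.6.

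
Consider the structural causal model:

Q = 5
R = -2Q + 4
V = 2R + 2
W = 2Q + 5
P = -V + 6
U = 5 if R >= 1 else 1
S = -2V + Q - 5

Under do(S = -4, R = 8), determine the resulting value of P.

The joint intervention fixes S = -4, R = 8, removing each variable's own equation.
V = 2R + 2  [with R=8]  = 18
P = -V + 6  [with V=18]  = -12

-12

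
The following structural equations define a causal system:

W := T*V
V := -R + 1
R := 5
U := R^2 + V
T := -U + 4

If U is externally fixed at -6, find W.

do(U=-6) replaces the equation U := R^2 + V with the constant U = -6.
V = -R + 1  [with R=5]  = -4
T = -U + 4  [with U=-6]  = 10
W = T*V  [with T=10, V=-4]  = -40

-40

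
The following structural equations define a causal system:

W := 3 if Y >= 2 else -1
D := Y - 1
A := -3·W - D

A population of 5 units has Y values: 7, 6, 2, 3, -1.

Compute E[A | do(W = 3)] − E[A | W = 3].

Every unit gets W=3 under the intervention. A values become -15, -14, -10, -11, -7; E[A|do(W=3)] = -11.4.
E[A|W=3] averages over only the 4 units with W=3 (Y = 7, 6, 2, 3): A = -15, -14, -10, -11, mean -12.5.
Difference = -11.4 − (-12.5) = 1.1.

1.1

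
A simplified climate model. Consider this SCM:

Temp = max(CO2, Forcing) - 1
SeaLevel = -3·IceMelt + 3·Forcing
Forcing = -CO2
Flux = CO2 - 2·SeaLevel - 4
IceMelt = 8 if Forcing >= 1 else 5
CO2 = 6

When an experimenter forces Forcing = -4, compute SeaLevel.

-27

do(Forcing=-4) replaces the equation Forcing = -CO2 with the constant Forcing = -4.
IceMelt = 8 if Forcing >= 1 else 5  [with Forcing=-4]  = 5
SeaLevel = -3·IceMelt + 3·Forcing  [with IceMelt=5, Forcing=-4]  = -27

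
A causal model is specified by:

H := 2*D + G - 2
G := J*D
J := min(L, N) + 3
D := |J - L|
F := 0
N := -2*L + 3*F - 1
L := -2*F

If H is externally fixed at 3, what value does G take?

Intervening sets H = 3 and removes its equation (H := 2*D + G - 2).
Since G is not a descendant of the intervened variable, it is unaffected.
L = -2*F  [with F=0]  = 0
N = -2*L + 3*F - 1  [with L=0, F=0]  = -1
J = min(L, N) + 3  [with L=0, N=-1]  = 2
D = |J - L|  [with J=2, L=0]  = 2
G = J*D  [with J=2, D=2]  = 4

4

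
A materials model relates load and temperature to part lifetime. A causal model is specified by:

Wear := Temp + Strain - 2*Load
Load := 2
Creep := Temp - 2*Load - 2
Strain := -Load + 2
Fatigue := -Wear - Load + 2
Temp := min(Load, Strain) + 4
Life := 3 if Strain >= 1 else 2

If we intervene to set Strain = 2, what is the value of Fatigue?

Under do(Strain=2), the mechanism Strain := -Load + 2 is discarded; Strain is fixed at 2.
Temp = min(Load, Strain) + 4  [with Load=2, Strain=2]  = 6
Wear = Temp + Strain - 2*Load  [with Temp=6, Strain=2, Load=2]  = 4
Fatigue = -Wear - Load + 2  [with Wear=4, Load=2]  = -4

-4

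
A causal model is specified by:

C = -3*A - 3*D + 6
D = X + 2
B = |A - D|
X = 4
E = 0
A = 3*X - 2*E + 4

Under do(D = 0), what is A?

Under do(D=0), the mechanism D = X + 2 is discarded; D is fixed at 0.
Since A is not a descendant of the intervened variable, it is unaffected.
A = 3*X - 2*E + 4  [with X=4, E=0]  = 16

16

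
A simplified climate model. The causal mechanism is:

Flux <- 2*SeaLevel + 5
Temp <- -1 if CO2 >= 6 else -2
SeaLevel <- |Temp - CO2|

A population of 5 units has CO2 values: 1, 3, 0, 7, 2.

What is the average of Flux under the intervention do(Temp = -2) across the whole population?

14.2

Under do(Temp=-2), Temp's equation is replaced by Temp=-2 for every unit. Per-unit Flux: 11, 15, 9, 23, 13. Mean = 14.2.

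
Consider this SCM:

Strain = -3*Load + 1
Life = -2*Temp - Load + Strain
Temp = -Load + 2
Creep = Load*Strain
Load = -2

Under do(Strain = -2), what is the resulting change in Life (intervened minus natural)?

do(Strain=-2) replaces the equation Strain = -3*Load + 1 with the constant Strain = -2.
Temp = -Load + 2  [with Load=-2]  = 4
Life = -2*Temp - Load + Strain  [with Temp=4, Load=-2, Strain=-2]  = -8
Without intervention: Strain = -3*Load + 1  [with Load=-2]  = 7; Temp = -Load + 2  [with Load=-2]  = 4; Life = -2*Temp - Load + Strain  [with Temp=4, Load=-2, Strain=7]  = 1.
Change = -8 − 1 = -9.

-9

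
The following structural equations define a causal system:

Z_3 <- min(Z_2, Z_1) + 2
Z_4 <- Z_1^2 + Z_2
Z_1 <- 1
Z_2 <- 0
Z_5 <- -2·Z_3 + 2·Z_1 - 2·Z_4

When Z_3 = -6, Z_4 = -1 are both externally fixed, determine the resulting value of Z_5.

16

Setting Z_3 = -6, Z_4 = -1 by intervention discards those variables' equations.
Z_5 = -2·Z_3 + 2·Z_1 - 2·Z_4  [with Z_3=-6, Z_1=1, Z_4=-1]  = 16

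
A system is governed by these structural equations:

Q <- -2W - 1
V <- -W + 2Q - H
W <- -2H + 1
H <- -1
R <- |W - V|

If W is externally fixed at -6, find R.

do(W=-6) replaces the equation W <- -2H + 1 with the constant W = -6.
Q = -2W - 1  [with W=-6]  = 11
V = -W + 2Q - H  [with W=-6, Q=11, H=-1]  = 29
R = |W - V|  [with W=-6, V=29]  = 35

35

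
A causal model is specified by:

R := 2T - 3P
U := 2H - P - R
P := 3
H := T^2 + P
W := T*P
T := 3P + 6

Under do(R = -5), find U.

The intervention breaks the incoming arrows to R: R := 2T - 3P no longer applies, and R = -5.
T = 3P + 6  [with P=3]  = 15
H = T^2 + P  [with T=15, P=3]  = 228
U = 2H - P - R  [with H=228, P=3, R=-5]  = 458

458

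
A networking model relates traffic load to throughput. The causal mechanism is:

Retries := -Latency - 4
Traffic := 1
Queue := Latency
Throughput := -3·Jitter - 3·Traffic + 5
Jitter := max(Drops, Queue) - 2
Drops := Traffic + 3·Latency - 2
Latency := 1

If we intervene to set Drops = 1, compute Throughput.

The intervention breaks the incoming arrows to Drops: Drops := Traffic + 3·Latency - 2 no longer applies, and Drops = 1.
Queue = Latency  [with Latency=1]  = 1
Jitter = max(Drops, Queue) - 2  [with Drops=1, Queue=1]  = -1
Throughput = -3·Jitter - 3·Traffic + 5  [with Jitter=-1, Traffic=1]  = 5

5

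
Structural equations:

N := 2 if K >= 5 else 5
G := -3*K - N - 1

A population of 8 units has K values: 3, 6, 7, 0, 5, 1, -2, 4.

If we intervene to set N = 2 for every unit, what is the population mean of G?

Under do(N=2), N's equation is replaced by N=2 for every unit. Per-unit G: -12, -21, -24, -3, -18, -6, 3, -15. Mean = -12.

-12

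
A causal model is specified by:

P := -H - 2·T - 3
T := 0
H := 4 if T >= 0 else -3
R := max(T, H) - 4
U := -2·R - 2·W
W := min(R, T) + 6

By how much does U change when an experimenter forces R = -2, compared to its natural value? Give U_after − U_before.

do(R=-2) replaces the equation R := max(T, H) - 4 with the constant R = -2.
W = min(R, T) + 6  [with R=-2, T=0]  = 4
U = -2·R - 2·W  [with R=-2, W=4]  = -4
Without intervention: H = 4 if T >= 0 else -3  [with T=0]  = 4; R = max(T, H) - 4  [with T=0, H=4]  = 0; W = min(R, T) + 6  [with R=0, T=0]  = 6; U = -2·R - 2·W  [with R=0, W=6]  = -12.
Change = -4 − (-12) = 8.

8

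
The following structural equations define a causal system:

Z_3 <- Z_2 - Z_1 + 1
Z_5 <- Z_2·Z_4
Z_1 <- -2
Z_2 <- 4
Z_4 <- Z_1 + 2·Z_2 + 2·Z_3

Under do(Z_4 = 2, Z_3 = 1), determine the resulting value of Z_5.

The joint intervention fixes Z_4 = 2, Z_3 = 1, removing each variable's own equation.
Z_5 = Z_2·Z_4  [with Z_2=4, Z_4=2]  = 8

8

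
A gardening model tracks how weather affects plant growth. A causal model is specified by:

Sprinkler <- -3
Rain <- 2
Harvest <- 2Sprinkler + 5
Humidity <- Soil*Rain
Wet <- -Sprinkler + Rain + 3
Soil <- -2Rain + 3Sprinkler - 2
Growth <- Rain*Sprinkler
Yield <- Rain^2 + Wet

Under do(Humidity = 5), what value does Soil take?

-15

do(Humidity=5) replaces the equation Humidity <- Soil*Rain with the constant Humidity = 5.
Soil is not downstream of the intervention, so its value is determined by the original equations.
Soil = -2Rain + 3Sprinkler - 2  [with Rain=2, Sprinkler=-3]  = -15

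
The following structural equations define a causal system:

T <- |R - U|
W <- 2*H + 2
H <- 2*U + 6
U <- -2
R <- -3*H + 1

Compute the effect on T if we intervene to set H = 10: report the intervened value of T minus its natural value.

Under do(H=10), the mechanism H <- 2*U + 6 is discarded; H is fixed at 10.
R = -3*H + 1  [with H=10]  = -29
T = |R - U|  [with R=-29, U=-2]  = 27
Without intervention: H = 2*U + 6  [with U=-2]  = 2; R = -3*H + 1  [with H=2]  = -5; T = |R - U|  [with R=-5, U=-2]  = 3.
Change = 27 − 3 = 24.

24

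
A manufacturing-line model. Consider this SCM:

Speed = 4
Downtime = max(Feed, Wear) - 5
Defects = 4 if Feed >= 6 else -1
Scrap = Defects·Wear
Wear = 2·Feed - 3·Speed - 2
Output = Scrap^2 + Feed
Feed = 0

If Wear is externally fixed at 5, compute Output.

The intervention breaks the incoming arrows to Wear: Wear = 2·Feed - 3·Speed - 2 no longer applies, and Wear = 5.
Defects = 4 if Feed >= 6 else -1  [with Feed=0]  = -1
Scrap = Defects·Wear  [with Defects=-1, Wear=5]  = -5
Output = Scrap^2 + Feed  [with Scrap=-5, Feed=0]  = 25

25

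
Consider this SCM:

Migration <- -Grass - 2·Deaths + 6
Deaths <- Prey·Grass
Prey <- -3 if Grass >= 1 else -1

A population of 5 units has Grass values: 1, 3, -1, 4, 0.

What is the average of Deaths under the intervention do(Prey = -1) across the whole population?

-1.4

do(Prey=-1) breaks Prey's dependence on Grass. With Prey=-1 fixed, Deaths across the units is -1, -3, 1, -4, 0, mean -1.4.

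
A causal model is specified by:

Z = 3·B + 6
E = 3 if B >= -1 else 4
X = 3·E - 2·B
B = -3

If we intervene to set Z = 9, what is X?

18

Under do(Z=9), the mechanism Z = 3·B + 6 is discarded; Z is fixed at 9.
Since X is not a descendant of the intervened variable, it is unaffected.
E = 3 if B >= -1 else 4  [with B=-3]  = 4
X = 3·E - 2·B  [with E=4, B=-3]  = 18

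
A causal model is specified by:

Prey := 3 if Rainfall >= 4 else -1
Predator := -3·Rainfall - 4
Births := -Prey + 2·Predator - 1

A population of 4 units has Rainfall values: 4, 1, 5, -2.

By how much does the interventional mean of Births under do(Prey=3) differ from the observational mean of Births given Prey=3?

15

Under do(Prey=3), Prey's equation is replaced by Prey=3 for every unit. Per-unit Births: -36, -18, -42, 0. Mean = -24.
Conditioning on Prey=3 selects the 2 unit(s) with Rainfall ∈ {4, 5}. Their Births values: -36, -42. Mean = -39.
Difference = -24 − (-39) = 15.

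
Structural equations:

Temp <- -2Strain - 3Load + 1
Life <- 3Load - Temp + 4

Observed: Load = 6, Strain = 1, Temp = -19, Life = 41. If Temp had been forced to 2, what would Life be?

The intervention breaks the incoming arrows to Temp: Temp <- -2Strain - 3Load + 1 no longer applies, and Temp = 2.
Life = 3Load - Temp + 4  [with Load=6, Temp=2]  = 20

20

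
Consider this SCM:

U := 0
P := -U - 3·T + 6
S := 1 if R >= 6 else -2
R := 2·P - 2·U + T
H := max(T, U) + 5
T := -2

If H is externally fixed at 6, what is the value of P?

do(H=6) replaces the equation H := max(T, U) + 5 with the constant H = 6.
P is not downstream of the intervention, so its value is determined by the original equations.
P = -U - 3·T + 6  [with U=0, T=-2]  = 12

12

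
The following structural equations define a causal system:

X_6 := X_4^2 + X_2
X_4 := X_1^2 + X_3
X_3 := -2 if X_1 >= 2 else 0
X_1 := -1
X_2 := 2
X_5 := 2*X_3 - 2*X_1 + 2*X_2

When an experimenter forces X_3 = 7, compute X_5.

do(X_3=7) replaces the equation X_3 := -2 if X_1 >= 2 else 0 with the constant X_3 = 7.
X_5 = 2*X_3 - 2*X_1 + 2*X_2  [with X_3=7, X_1=-1, X_2=2]  = 20

20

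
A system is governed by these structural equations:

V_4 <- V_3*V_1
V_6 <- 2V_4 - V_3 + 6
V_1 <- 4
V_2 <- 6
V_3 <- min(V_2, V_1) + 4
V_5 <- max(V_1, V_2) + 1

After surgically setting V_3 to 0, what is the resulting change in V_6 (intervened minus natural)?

-56

The intervention breaks the incoming arrows to V_3: V_3 <- min(V_2, V_1) + 4 no longer applies, and V_3 = 0.
V_4 = V_3*V_1  [with V_3=0, V_1=4]  = 0
V_6 = 2V_4 - V_3 + 6  [with V_4=0, V_3=0]  = 6
Without intervention: V_3 = min(V_2, V_1) + 4  [with V_2=6, V_1=4]  = 8; V_4 = V_3*V_1  [with V_3=8, V_1=4]  = 32; V_6 = 2V_4 - V_3 + 6  [with V_4=32, V_3=8]  = 62.
Change = 6 − 62 = -56.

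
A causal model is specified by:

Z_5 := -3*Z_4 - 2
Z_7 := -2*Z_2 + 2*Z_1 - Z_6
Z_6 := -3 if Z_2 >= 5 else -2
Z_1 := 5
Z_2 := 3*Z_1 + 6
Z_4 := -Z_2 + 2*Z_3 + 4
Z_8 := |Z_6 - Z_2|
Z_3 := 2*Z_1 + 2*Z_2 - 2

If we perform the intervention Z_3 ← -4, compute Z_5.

do(Z_3=-4) replaces the equation Z_3 := 2*Z_1 + 2*Z_2 - 2 with the constant Z_3 = -4.
Z_2 = 3*Z_1 + 6  [with Z_1=5]  = 21
Z_4 = -Z_2 + 2*Z_3 + 4  [with Z_2=21, Z_3=-4]  = -25
Z_5 = -3*Z_4 - 2  [with Z_4=-25]  = 73

73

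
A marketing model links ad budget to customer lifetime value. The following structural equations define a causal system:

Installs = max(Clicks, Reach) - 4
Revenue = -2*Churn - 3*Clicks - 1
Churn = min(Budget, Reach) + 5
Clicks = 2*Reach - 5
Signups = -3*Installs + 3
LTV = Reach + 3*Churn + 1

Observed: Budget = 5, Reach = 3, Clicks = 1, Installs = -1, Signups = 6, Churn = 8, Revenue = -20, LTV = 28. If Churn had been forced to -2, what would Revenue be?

Intervening sets Churn = -2 and removes its equation (Churn = min(Budget, Reach) + 5).
Clicks = 2*Reach - 5  [with Reach=3]  = 1
Revenue = -2*Churn - 3*Clicks - 1  [with Churn=-2, Clicks=1]  = 0

0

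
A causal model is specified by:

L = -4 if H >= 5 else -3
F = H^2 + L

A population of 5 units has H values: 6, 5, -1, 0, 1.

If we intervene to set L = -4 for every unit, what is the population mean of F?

Every unit gets L=-4 under the intervention. F values become 32, 21, -3, -4, -3; E[F|do(L=-4)] = 8.6.

8.6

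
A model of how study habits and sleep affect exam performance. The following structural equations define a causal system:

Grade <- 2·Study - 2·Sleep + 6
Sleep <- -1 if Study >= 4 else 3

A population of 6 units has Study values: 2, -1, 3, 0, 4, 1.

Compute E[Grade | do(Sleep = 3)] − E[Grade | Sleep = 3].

1

The intervention sets Sleep=3 in all 6 units regardless of Study. Recomputing Grade per unit gives 4, -2, 6, 0, 8, 2; average 3.
Conditioning on Sleep=3 selects the 5 unit(s) with Study ∈ {2, -1, 3, 0, 1}. Their Grade values: 4, -2, 6, 0, 2. Mean = 2.
Difference = 3 − 2 = 1.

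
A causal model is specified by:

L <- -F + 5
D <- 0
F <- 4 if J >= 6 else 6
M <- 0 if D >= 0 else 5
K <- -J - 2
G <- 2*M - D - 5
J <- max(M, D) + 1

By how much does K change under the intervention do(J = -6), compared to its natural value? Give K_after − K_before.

The intervention breaks the incoming arrows to J: J <- max(M, D) + 1 no longer applies, and J = -6.
K = -J - 2  [with J=-6]  = 4
Without intervention: M = 0 if D >= 0 else 5  [with D=0]  = 0; J = max(M, D) + 1  [with M=0, D=0]  = 1; K = -J - 2  [with J=1]  = -3.
Change = 4 − (-3) = 7.

7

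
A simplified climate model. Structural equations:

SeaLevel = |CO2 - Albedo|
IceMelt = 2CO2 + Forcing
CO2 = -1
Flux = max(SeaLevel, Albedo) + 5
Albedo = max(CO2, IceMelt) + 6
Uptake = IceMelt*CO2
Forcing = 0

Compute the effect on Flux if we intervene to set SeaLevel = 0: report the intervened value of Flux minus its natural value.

-1

The intervention breaks the incoming arrows to SeaLevel: SeaLevel = |CO2 - Albedo| no longer applies, and SeaLevel = 0.
IceMelt = 2CO2 + Forcing  [with CO2=-1, Forcing=0]  = -2
Albedo = max(CO2, IceMelt) + 6  [with CO2=-1, IceMelt=-2]  = 5
Flux = max(SeaLevel, Albedo) + 5  [with SeaLevel=0, Albedo=5]  = 10
Without intervention: IceMelt = 2CO2 + Forcing  [with CO2=-1, Forcing=0]  = -2; Albedo = max(CO2, IceMelt) + 6  [with CO2=-1, IceMelt=-2]  = 5; SeaLevel = |CO2 - Albedo|  [with CO2=-1, Albedo=5]  = 6; Flux = max(SeaLevel, Albedo) + 5  [with SeaLevel=6, Albedo=5]  = 11.
Change = 10 − 11 = -1.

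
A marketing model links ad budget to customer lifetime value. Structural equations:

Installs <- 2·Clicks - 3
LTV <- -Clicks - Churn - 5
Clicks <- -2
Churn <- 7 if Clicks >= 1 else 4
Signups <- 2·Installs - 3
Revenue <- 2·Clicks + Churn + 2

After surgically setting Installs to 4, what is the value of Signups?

5

The intervention breaks the incoming arrows to Installs: Installs <- 2·Clicks - 3 no longer applies, and Installs = 4.
Signups = 2·Installs - 3  [with Installs=4]  = 5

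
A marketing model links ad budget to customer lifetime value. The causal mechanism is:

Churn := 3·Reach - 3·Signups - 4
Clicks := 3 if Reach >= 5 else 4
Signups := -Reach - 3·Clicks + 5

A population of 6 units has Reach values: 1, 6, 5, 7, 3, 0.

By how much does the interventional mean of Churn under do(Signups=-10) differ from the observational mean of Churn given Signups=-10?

The intervention sets Signups=-10 in all 6 units regardless of Reach. Recomputing Churn per unit gives 29, 44, 41, 47, 35, 26; average 37.
Observing Signups=-10 restricts to units where Signups's equation naturally yields -10: Reach ∈ {6, 3}. In that subpopulation Churn = 44, 35, mean 39.5.
Difference = 37 − 39.5 = -2.5.

-2.5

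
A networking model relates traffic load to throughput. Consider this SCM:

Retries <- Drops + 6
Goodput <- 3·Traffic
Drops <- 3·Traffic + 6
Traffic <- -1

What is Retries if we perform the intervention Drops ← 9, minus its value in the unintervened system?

6

The intervention breaks the incoming arrows to Drops: Drops <- 3·Traffic + 6 no longer applies, and Drops = 9.
Retries = Drops + 6  [with Drops=9]  = 15
Without intervention: Drops = 3·Traffic + 6  [with Traffic=-1]  = 3; Retries = Drops + 6  [with Drops=3]  = 9.
Change = 15 − 9 = 6.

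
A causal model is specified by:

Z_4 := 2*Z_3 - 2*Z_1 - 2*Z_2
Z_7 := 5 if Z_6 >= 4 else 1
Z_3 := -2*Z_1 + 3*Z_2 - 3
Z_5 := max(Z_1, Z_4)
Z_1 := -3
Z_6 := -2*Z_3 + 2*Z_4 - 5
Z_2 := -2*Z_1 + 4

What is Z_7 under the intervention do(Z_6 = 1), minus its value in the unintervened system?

Intervening sets Z_6 = 1 and removes its equation (Z_6 := -2*Z_3 + 2*Z_4 - 5).
Z_7 = 5 if Z_6 >= 4 else 1  [with Z_6=1]  = 1
Without intervention: Z_2 = -2*Z_1 + 4  [with Z_1=-3]  = 10; Z_3 = -2*Z_1 + 3*Z_2 - 3  [with Z_1=-3, Z_2=10]  = 33; Z_4 = 2*Z_3 - 2*Z_1 - 2*Z_2  [with Z_3=33, Z_1=-3, Z_2=10]  = 52; Z_6 = -2*Z_3 + 2*Z_4 - 5  [with Z_3=33, Z_4=52]  = 33; Z_7 = 5 if Z_6 >= 4 else 1  [with Z_6=33]  = 5.
Change = 1 − 5 = -4.

-4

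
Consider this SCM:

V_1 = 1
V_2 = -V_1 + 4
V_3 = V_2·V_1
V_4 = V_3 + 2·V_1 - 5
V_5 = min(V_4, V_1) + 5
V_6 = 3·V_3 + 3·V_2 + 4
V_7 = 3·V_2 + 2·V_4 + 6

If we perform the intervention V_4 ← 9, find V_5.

6

Intervening sets V_4 = 9 and removes its equation (V_4 = V_3 + 2·V_1 - 5).
V_5 = min(V_4, V_1) + 5  [with V_4=9, V_1=1]  = 6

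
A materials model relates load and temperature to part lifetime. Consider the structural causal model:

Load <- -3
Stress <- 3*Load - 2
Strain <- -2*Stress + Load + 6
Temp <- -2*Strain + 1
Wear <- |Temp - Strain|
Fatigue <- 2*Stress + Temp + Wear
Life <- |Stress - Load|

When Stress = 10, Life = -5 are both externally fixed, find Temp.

35

Under do(Stress = 10, Life = -5), each intervened variable's structural equation is replaced by its fixed value.
Strain = -2*Stress + Load + 6  [with Stress=10, Load=-3]  = -17
Temp = -2*Strain + 1  [with Strain=-17]  = 35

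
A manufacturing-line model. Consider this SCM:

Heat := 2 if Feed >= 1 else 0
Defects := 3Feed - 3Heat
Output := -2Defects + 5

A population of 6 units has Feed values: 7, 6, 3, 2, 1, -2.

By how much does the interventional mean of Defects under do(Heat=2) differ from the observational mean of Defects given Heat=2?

do(Heat=2) breaks Heat's dependence on Feed. With Heat=2 fixed, Defects across the units is 15, 12, 3, 0, -3, -12, mean 2.5.
Observing Heat=2 restricts to units where Heat's equation naturally yields 2: Feed ∈ {7, 6, 3, 2, 1}. In that subpopulation Defects = 15, 12, 3, 0, -3, mean 5.4.
Difference = 2.5 − 5.4 = -2.9.

-2.9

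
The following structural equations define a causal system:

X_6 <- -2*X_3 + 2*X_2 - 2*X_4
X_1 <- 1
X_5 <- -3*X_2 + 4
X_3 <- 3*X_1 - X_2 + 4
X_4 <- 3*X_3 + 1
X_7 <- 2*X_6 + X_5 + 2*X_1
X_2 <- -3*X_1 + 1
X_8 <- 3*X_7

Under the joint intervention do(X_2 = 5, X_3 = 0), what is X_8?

The joint intervention fixes X_2 = 5, X_3 = 0, removing each variable's own equation.
X_4 = 3*X_3 + 1  [with X_3=0]  = 1
X_5 = -3*X_2 + 4  [with X_2=5]  = -11
X_6 = -2*X_3 + 2*X_2 - 2*X_4  [with X_3=0, X_2=5, X_4=1]  = 8
X_7 = 2*X_6 + X_5 + 2*X_1  [with X_6=8, X_5=-11, X_1=1]  = 7
X_8 = 3*X_7  [with X_7=7]  = 21

21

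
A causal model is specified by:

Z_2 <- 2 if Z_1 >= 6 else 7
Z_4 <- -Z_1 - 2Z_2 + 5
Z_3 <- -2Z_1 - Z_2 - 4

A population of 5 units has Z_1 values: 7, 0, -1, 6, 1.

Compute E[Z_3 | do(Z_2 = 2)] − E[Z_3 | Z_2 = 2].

7.8

Every unit gets Z_2=2 under the intervention. Z_3 values become -20, -6, -4, -18, -8; E[Z_3|do(Z_2=2)] = -11.2.
E[Z_3|Z_2=2] averages over only the 2 units with Z_2=2 (Z_1 = 7, 6): Z_3 = -20, -18, mean -19.
Difference = -11.2 − (-19) = 7.8.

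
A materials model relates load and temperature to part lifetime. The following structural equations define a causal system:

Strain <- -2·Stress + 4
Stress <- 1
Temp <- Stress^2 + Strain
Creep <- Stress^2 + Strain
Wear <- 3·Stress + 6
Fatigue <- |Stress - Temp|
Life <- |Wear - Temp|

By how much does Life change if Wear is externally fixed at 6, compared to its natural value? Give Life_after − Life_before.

-3

Under do(Wear=6), the mechanism Wear <- 3·Stress + 6 is discarded; Wear is fixed at 6.
Strain = -2·Stress + 4  [with Stress=1]  = 2
Temp = Stress^2 + Strain  [with Stress=1, Strain=2]  = 3
Life = |Wear - Temp|  [with Wear=6, Temp=3]  = 3
Without intervention: Strain = -2·Stress + 4  [with Stress=1]  = 2; Temp = Stress^2 + Strain  [with Stress=1, Strain=2]  = 3; Wear = 3·Stress + 6  [with Stress=1]  = 9; Life = |Wear - Temp|  [with Wear=9, Temp=3]  = 6.
Change = 3 − 6 = -3.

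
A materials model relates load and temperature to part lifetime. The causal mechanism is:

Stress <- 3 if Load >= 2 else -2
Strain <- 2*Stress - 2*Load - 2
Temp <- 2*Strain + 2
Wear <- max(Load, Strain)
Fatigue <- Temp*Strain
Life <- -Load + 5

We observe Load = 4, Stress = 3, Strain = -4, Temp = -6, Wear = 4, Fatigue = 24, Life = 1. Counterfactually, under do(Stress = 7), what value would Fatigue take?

Under do(Stress=7), the mechanism Stress <- 3 if Load >= 2 else -2 is discarded; Stress is fixed at 7.
Strain = 2*Stress - 2*Load - 2  [with Stress=7, Load=4]  = 4
Temp = 2*Strain + 2  [with Strain=4]  = 10
Fatigue = Temp*Strain  [with Temp=10, Strain=4]  = 40

40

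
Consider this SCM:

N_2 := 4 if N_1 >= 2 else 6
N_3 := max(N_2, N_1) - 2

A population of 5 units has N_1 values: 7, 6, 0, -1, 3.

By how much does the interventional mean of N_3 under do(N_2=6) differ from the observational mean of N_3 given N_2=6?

do(N_2=6) breaks N_2's dependence on N_1. With N_2=6 fixed, N_3 across the units is 5, 4, 4, 4, 4, mean 4.2.
Observing N_2=6 restricts to units where N_2's equation naturally yields 6: N_1 ∈ {0, -1}. In that subpopulation N_3 = 4, 4, mean 4.
Difference = 4.2 − 4 = 0.2.

0.2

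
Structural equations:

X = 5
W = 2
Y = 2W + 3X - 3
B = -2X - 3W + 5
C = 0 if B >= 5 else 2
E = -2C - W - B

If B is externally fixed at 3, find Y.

16

Under do(B=3), the mechanism B = -2X - 3W + 5 is discarded; B is fixed at 3.
Since Y is not a descendant of the intervened variable, it is unaffected.
Y = 2W + 3X - 3  [with W=2, X=5]  = 16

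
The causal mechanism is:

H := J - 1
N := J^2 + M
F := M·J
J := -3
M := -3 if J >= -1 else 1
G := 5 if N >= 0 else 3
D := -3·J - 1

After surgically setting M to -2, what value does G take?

5

The intervention breaks the incoming arrows to M: M := -3 if J >= -1 else 1 no longer applies, and M = -2.
N = J^2 + M  [with J=-3, M=-2]  = 7
G = 5 if N >= 0 else 3  [with N=7]  = 5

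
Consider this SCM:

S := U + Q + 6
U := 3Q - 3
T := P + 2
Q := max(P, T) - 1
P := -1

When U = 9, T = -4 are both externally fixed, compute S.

The joint intervention fixes U = 9, T = -4, removing each variable's own equation.
Q = max(P, T) - 1  [with P=-1, T=-4]  = -2
S = U + Q + 6  [with U=9, Q=-2]  = 13

13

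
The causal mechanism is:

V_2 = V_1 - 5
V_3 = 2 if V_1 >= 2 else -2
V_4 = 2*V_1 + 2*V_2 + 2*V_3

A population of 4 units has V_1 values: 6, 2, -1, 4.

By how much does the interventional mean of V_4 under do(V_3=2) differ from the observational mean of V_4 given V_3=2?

-5

Every unit gets V_3=2 under the intervention. V_4 values become 18, 2, -10, 10; E[V_4|do(V_3=2)] = 5.
E[V_4|V_3=2] averages over only the 3 units with V_3=2 (V_1 = 6, 2, 4): V_4 = 18, 2, 10, mean 10.
Difference = 5 − 10 = -5.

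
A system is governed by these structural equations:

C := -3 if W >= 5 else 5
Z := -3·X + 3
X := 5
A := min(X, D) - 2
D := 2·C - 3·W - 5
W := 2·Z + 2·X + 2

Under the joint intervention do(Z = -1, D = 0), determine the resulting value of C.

The joint intervention fixes Z = -1, D = 0, removing each variable's own equation.
W = 2·Z + 2·X + 2  [with Z=-1, X=5]  = 10
C = -3 if W >= 5 else 5  [with W=10]  = -3

-3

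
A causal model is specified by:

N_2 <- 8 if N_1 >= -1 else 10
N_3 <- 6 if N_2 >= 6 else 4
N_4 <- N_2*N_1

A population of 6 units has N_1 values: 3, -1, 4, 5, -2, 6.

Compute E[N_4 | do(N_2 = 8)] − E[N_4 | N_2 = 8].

-7.2

do(N_2=8) breaks N_2's dependence on N_1. With N_2=8 fixed, N_4 across the units is 24, -8, 32, 40, -16, 48, mean 20.
Observing N_2=8 restricts to units where N_2's equation naturally yields 8: N_1 ∈ {3, -1, 4, 5, 6}. In that subpopulation N_4 = 24, -8, 32, 40, 48, mean 27.2.
Difference = 20 − 27.2 = -7.2.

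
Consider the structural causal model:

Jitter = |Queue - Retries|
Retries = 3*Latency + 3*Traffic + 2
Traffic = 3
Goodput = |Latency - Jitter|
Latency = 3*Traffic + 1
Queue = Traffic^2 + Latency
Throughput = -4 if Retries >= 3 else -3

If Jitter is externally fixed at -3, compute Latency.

Under do(Jitter=-3), the mechanism Jitter = |Queue - Retries| is discarded; Jitter is fixed at -3.
No directed path runs from Jitter to Latency, so Latency keeps its natural value.
Latency = 3*Traffic + 1  [with Traffic=3]  = 10

10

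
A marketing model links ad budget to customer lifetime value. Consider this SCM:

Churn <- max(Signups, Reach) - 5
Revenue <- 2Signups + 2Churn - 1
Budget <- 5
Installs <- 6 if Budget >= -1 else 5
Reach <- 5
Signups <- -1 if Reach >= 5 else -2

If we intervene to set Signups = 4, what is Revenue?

7

Under do(Signups=4), the mechanism Signups <- -1 if Reach >= 5 else -2 is discarded; Signups is fixed at 4.
Churn = max(Signups, Reach) - 5  [with Signups=4, Reach=5]  = 0
Revenue = 2Signups + 2Churn - 1  [with Signups=4, Churn=0]  = 7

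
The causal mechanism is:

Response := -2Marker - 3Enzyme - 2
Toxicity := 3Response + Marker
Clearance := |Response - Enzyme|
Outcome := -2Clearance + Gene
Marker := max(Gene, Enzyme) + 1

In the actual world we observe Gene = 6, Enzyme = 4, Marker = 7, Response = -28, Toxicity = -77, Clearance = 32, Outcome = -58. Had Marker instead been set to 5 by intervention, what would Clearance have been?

28

The intervention breaks the incoming arrows to Marker: Marker := max(Gene, Enzyme) + 1 no longer applies, and Marker = 5.
Response = -2Marker - 3Enzyme - 2  [with Marker=5, Enzyme=4]  = -24
Clearance = |Response - Enzyme|  [with Response=-24, Enzyme=4]  = 28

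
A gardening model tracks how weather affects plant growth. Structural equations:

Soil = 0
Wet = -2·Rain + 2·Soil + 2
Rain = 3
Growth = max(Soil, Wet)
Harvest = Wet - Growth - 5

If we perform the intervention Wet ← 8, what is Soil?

Under do(Wet=8), the mechanism Wet = -2·Rain + 2·Soil + 2 is discarded; Wet is fixed at 8.
Since Soil is not a descendant of the intervened variable, it is unaffected.

0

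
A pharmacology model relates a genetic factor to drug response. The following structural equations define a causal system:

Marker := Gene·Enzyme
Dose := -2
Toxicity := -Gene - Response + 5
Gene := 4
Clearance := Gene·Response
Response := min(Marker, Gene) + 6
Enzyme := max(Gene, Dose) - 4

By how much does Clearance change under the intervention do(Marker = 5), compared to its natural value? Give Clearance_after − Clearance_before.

16

The intervention breaks the incoming arrows to Marker: Marker := Gene·Enzyme no longer applies, and Marker = 5.
Response = min(Marker, Gene) + 6  [with Marker=5, Gene=4]  = 10
Clearance = Gene·Response  [with Gene=4, Response=10]  = 40
Without intervention: Enzyme = max(Gene, Dose) - 4  [with Gene=4, Dose=-2]  = 0; Marker = Gene·Enzyme  [with Gene=4, Enzyme=0]  = 0; Response = min(Marker, Gene) + 6  [with Marker=0, Gene=4]  = 6; Clearance = Gene·Response  [with Gene=4, Response=6]  = 24.
Change = 40 − 24 = 16.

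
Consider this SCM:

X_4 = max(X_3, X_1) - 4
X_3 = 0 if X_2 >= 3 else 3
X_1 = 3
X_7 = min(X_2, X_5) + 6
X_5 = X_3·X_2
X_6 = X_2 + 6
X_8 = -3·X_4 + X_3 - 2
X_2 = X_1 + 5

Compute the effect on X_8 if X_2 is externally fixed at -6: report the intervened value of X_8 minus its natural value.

do(X_2=-6) replaces the equation X_2 = X_1 + 5 with the constant X_2 = -6.
X_3 = 0 if X_2 >= 3 else 3  [with X_2=-6]  = 3
X_4 = max(X_3, X_1) - 4  [with X_3=3, X_1=3]  = -1
X_8 = -3·X_4 + X_3 - 2  [with X_4=-1, X_3=3]  = 4
Without intervention: X_2 = X_1 + 5  [with X_1=3]  = 8; X_3 = 0 if X_2 >= 3 else 3  [with X_2=8]  = 0; X_4 = max(X_3, X_1) - 4  [with X_3=0, X_1=3]  = -1; X_8 = -3·X_4 + X_3 - 2  [with X_4=-1, X_3=0]  = 1.
Change = 4 − 1 = 3.

3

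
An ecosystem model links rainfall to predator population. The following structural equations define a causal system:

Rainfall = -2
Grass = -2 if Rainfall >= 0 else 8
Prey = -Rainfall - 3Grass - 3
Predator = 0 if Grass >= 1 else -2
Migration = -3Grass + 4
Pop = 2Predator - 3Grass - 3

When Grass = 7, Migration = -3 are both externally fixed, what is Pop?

-24

Setting Grass = 7, Migration = -3 by intervention discards those variables' equations.
Predator = 0 if Grass >= 1 else -2  [with Grass=7]  = 0
Pop = 2Predator - 3Grass - 3  [with Predator=0, Grass=7]  = -24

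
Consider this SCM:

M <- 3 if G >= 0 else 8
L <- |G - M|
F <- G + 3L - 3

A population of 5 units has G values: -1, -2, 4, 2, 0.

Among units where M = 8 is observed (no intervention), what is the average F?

24

E[F|M=8] averages over only the 2 units with M=8 (G = -1, -2): F = 23, 25, mean 24.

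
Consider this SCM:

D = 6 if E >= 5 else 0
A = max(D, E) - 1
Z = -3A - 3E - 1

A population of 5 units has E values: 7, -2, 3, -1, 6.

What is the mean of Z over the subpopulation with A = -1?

6.5

E[Z|A=-1] averages over only the 2 units with A=-1 (E = -2, -1): Z = 8, 5, mean 6.5.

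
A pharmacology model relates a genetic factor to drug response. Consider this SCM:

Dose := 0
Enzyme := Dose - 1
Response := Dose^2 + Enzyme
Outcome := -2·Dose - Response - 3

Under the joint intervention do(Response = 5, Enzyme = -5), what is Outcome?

-8

The joint intervention fixes Response = 5, Enzyme = -5, removing each variable's own equation.
Outcome = -2·Dose - Response - 3  [with Dose=0, Response=5]  = -8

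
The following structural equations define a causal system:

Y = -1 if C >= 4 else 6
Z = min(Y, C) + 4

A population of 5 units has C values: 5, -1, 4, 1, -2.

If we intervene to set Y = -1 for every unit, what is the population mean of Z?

2.8

Every unit gets Y=-1 under the intervention. Z values become 3, 3, 3, 3, 2; E[Z|do(Y=-1)] = 2.8.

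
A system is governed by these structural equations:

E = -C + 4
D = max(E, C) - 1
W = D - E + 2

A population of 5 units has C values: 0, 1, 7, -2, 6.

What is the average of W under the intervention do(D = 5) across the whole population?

5.4

Under do(D=5), D's equation is replaced by D=5 for every unit. Per-unit W: 3, 4, 10, 1, 9. Mean = 5.4.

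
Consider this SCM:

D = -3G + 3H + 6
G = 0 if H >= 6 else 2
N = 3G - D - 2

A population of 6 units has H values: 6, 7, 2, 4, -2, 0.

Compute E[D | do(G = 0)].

Under do(G=0), G's equation is replaced by G=0 for every unit. Per-unit D: 24, 27, 12, 18, 0, 6. Mean = 14.5.

14.5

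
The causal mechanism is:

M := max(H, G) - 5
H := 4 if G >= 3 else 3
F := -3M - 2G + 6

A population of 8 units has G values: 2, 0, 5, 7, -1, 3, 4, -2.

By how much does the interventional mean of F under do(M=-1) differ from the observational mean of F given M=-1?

2.5

Every unit gets M=-1 under the intervention. F values become 5, 9, -1, -5, 11, 3, 1, 13; E[F|do(M=-1)] = 4.5.
Observing M=-1 restricts to units where M's equation naturally yields -1: G ∈ {3, 4}. In that subpopulation F = 3, 1, mean 2.
Difference = 4.5 − 2 = 2.5.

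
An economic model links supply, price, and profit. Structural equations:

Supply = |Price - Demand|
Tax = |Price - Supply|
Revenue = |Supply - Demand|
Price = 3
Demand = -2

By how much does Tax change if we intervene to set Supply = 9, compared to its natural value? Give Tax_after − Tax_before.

4

do(Supply=9) replaces the equation Supply = |Price - Demand| with the constant Supply = 9.
Tax = |Price - Supply|  [with Price=3, Supply=9]  = 6
Without intervention: Supply = |Price - Demand|  [with Price=3, Demand=-2]  = 5; Tax = |Price - Supply|  [with Price=3, Supply=5]  = 2.
Change = 6 − 2 = 4.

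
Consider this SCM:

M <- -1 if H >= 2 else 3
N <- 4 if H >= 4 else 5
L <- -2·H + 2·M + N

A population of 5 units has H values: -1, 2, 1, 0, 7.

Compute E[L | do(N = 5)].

4.2

The intervention sets N=5 in all 5 units regardless of H. Recomputing L per unit gives 13, -1, 9, 11, -11; average 4.2.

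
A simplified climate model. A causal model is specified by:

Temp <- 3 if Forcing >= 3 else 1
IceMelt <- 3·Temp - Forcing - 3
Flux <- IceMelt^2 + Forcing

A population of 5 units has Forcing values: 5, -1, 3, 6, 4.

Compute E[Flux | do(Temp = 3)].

The intervention sets Temp=3 in all 5 units regardless of Forcing. Recomputing Flux per unit gives 6, 48, 12, 6, 8; average 16.

16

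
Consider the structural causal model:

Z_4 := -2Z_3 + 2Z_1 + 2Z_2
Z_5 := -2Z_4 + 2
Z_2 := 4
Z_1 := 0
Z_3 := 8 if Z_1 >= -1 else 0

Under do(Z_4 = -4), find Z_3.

Under do(Z_4=-4), the mechanism Z_4 := -2Z_3 + 2Z_1 + 2Z_2 is discarded; Z_4 is fixed at -4.
Since Z_3 is not a descendant of the intervened variable, it is unaffected.
Z_3 = 8 if Z_1 >= -1 else 0  [with Z_1=0]  = 8

8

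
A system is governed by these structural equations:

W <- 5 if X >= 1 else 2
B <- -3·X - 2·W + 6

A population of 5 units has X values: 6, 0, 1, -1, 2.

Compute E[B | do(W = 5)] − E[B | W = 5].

4.2

do(W=5) breaks W's dependence on X. With W=5 fixed, B across the units is -22, -4, -7, -1, -10, mean -8.8.
Observing W=5 restricts to units where W's equation naturally yields 5: X ∈ {6, 1, 2}. In that subpopulation B = -22, -7, -10, mean -13.
Difference = -8.8 − (-13) = 4.2.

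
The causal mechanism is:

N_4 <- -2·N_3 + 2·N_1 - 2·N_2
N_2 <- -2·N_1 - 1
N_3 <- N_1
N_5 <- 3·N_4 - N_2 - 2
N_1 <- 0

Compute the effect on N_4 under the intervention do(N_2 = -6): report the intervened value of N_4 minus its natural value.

Under do(N_2=-6), the mechanism N_2 <- -2·N_1 - 1 is discarded; N_2 is fixed at -6.
N_3 = N_1  [with N_1=0]  = 0
N_4 = -2·N_3 + 2·N_1 - 2·N_2  [with N_3=0, N_1=0, N_2=-6]  = 12
Without intervention: N_2 = -2·N_1 - 1  [with N_1=0]  = -1; N_3 = N_1  [with N_1=0]  = 0; N_4 = -2·N_3 + 2·N_1 - 2·N_2  [with N_3=0, N_1=0, N_2=-1]  = 2.
Change = 12 − 2 = 10.

10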